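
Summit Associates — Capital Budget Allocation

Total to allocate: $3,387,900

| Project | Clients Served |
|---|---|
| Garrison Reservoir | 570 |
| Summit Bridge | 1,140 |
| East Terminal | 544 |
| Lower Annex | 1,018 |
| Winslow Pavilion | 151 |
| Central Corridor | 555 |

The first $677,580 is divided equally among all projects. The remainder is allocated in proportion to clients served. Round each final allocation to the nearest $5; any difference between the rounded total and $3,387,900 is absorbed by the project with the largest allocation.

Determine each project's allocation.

$677,580 shared equally gives $112,930 per project.
Remainder $2,710,320 by clients served (total 3,978): Garrison Reservoir 388,356.56 → $388,355; Summit Bridge 776,713.12 → $776,715; East Terminal 370,642.05 → $370,640; Lower Annex 693,591.19 → $693,590; Winslow Pavilion 102,880.42 → $102,880; Central Corridor 378,136.65 → $378,135.
Rounding difference +$5 on remainder applied to Summit Bridge.
Totals: Garrison Reservoir $112,930 + $388,355 = $501,285; Summit Bridge $112,930 + $776,720 = $889,650; East Terminal $112,930 + $370,640 = $483,570; Lower Annex $112,930 + $693,590 = $806,520; Winslow Pavilion $112,930 + $102,880 = $215,810; Central Corridor $112,930 + $378,135 = $491,065.

Garrison Reservoir: $501,285; Summit Bridge: $889,650; East Terminal: $483,570; Lower Annex: $806,520; Winslow Pavilion: $215,810; Central Corridor: $491,065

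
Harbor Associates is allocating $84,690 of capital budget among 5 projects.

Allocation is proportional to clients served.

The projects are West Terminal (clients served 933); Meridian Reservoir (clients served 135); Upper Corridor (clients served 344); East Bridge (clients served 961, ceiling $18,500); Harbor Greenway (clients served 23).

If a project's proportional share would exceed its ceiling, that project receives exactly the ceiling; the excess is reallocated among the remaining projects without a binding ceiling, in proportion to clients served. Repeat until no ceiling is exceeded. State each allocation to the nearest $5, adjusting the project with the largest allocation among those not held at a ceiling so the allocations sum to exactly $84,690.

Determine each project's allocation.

Clients served total: 2,396.
Pro-rata shares before constraints: West Terminal 32,978.20; Meridian Reservoir 4,771.77; Upper Corridor 12,159.17; East Bridge 33,967.90; Harbor Greenway 812.97.
Capped: East Bridge ($18,500); balance $66,190 reallocated over remaining clients served 1,435.
Remaining shares: West Terminal 43,035.03 → $43,035; Meridian Reservoir 6,226.93 → $6,225; Upper Corridor 15,867.15 → $15,865; Harbor Greenway 1,060.89 → $1,060.
Rounding difference +$5 applied to West Terminal → $43,040.

West Terminal: $43,040; Meridian Reservoir: $6,225; Upper Corridor: $15,865; East Bridge: $18,500; Harbor Greenway: $1,060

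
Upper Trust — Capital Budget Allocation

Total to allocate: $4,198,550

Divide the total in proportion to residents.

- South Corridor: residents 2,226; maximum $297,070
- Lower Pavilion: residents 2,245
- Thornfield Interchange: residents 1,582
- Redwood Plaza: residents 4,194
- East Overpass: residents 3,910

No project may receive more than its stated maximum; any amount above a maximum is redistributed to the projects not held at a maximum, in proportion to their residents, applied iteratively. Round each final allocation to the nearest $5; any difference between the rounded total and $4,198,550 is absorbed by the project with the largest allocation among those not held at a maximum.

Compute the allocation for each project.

South Corridor: $297,070 | Lower Pavilion: $734,125 | Thornfield Interchange: $517,320 | Redwood Plaza: $1,371,450 | East Overpass: $1,278,585

Residents total: 14,157.
Unconstrained shares: South Corridor 660,166.16; Lower Pavilion 665,801.00; Thornfield Interchange 469,174.69; Redwood Plaza 1,243,817.10; East Overpass 1,159,591.05.
Held at cap: South Corridor ($297,070); remaining pool $3,901,480 reallocated over remaining residents 11,931.
Shares after redistribution: Lower Pavilion 734,123.09 → $734,125; Thornfield Interchange 517,319.70 → $517,320; Redwood Plaza 1,371,453.12 → $1,371,455; East Overpass 1,278,584.09 → $1,278,585.
Rounding difference −$5 applied to Redwood Plaza → $1,371,450.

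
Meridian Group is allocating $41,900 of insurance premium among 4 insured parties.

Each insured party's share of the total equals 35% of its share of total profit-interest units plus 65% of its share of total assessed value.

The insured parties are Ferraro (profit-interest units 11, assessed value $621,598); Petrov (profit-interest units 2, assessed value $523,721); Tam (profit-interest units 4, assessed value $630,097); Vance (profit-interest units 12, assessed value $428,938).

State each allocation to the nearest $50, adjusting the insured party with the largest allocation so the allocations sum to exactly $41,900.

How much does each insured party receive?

Ferraro: $13,250; Petrov: $7,500; Tam: $9,800; Vance: $11,350

Profit-interest units total 29; assessed value total 2,204,354.
Composite weights (35% profit-interest units + 65% assessed value): Ferraro 0.3160; Petrov 0.1786; Tam 0.2341; Vance 0.2713.
Pro-rata amounts: Ferraro 13,242.49; Petrov 7,482.00; Tam 9,807.67; Vance 11,367.85.
After rounding ($50): Ferraro $13,250; Petrov $7,500; Tam $9,800; Vance $11,350. Sum = $41,900.
No rounding difference to absorb.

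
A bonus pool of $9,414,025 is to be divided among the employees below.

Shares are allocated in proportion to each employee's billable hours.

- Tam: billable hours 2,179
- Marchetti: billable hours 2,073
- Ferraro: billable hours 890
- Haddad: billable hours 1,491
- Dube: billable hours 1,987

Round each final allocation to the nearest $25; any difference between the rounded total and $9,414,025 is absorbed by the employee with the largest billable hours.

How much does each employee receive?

Tam: $2,379,725; Marchetti: $2,263,950; Ferraro: $971,975; Haddad: $1,628,350; Dube: $2,170,025

Total billable hours = 2,179 + 2,073 + 890 + 1,491 + 1,987 = 8,620.
Pro-rata amounts: Tam 2,379,716.99; Marchetti 2,263,952.88; Ferraro 971,981.70; Haddad 1,628,342.38; Dube 2,170,031.05.
After rounding ($25): Tam $2,379,725; Marchetti $2,263,950; Ferraro $971,975; Haddad $1,628,350; Dube $2,170,025. Sum = $9,414,025.
Rounded total matches; no reconciliation needed.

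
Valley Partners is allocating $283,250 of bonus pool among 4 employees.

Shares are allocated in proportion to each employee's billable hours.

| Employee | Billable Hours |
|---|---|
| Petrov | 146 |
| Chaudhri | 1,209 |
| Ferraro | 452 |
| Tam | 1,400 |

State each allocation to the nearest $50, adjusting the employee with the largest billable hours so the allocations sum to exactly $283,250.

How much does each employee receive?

Combined billable hours = 146 + 1,209 + 452 + 1,400 = 3,207.
Pro-rata amounts: Petrov 12,895.07; Chaudhri 106,781.81; Ferraro 39,921.73; Tam 123,651.39.
After rounding ($50): Petrov $12,900; Chaudhri $106,800; Ferraro $39,900; Tam $123,650. Sum = $283,250.
Rounded total matches; no reconciliation needed.

Petrov: $12,900 | Chaudhri: $106,800 | Ferraro: $39,900 | Tam: $123,650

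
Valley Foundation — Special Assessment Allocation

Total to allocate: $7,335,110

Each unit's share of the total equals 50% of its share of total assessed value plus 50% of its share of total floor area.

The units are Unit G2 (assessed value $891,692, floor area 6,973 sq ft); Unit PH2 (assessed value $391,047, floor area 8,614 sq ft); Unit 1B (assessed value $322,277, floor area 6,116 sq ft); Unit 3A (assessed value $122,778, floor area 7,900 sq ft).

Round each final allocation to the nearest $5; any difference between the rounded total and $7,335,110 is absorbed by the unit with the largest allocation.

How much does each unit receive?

Assessed value total 1,727,794; floor area total 29,603.
Combined weights (50% assessed value + 50% floor area): Unit G2 0.3758; Unit PH2 0.2587; Unit 1B 0.1966; Unit 3A 0.1690.
Proportional shares: Unit G2 2,756,671.64; Unit PH2 1,897,267.83; Unit 1B 1,441,810.54; Unit 3A 1,239,359.99.
Rounded to nearest $5: Unit G2 $2,756,670; Unit PH2 $1,897,270; Unit 1B $1,441,810; Unit 3A $1,239,360. Sum = $7,335,110.
Sum already equals the total — no adjustment.

Unit G2: $2,756,670 · Unit PH2: $1,897,270 · Unit 1B: $1,441,810 · Unit 3A: $1,239,360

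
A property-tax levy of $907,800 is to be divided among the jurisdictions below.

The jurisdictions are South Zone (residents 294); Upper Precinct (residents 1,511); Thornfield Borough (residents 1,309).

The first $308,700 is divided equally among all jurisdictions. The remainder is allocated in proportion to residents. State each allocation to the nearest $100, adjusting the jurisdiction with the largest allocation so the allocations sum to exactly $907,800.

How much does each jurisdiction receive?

South Zone: $159,500 | Upper Precinct: $393,600 | Thornfield Borough: $354,700

First tranche $308,700 split equally: $102,900 each.
Remainder $599,100 by residents (total 3,114): South Zone 56,562.43 → $56,600; Upper Precinct 290,700.10 → $290,700; Thornfield Borough 251,837.48 → $251,800.
Totals: South Zone $102,900 + $56,600 = $159,500; Upper Precinct $102,900 + $290,700 = $393,600; Thornfield Borough $102,900 + $251,800 = $354,700.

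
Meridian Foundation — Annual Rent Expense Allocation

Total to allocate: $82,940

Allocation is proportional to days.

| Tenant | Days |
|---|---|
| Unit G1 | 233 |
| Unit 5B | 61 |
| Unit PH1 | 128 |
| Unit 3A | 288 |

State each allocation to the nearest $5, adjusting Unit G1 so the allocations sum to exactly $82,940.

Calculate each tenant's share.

Days total: 710.
Proportional shares: Unit G1 233/710 × $82,940 = 27,218.34; Unit 5B 61/710 × $82,940 = 7,125.83; Unit PH1 128/710 × $82,940 = 14,952.56; Unit 3A 288/710 × $82,940 = 33,643.27.
After rounding ($5): Unit G1 $27,220; Unit 5B $7,125; Unit PH1 $14,955; Unit 3A $33,645. Sum = $82,945.
Difference $82,940 − $82,945 = −$5 applied to Unit G1: Unit G1 becomes $27,215.

Unit G1: $27,215 | Unit 5B: $7,125 | Unit PH1: $14,955 | Unit 3A: $33,645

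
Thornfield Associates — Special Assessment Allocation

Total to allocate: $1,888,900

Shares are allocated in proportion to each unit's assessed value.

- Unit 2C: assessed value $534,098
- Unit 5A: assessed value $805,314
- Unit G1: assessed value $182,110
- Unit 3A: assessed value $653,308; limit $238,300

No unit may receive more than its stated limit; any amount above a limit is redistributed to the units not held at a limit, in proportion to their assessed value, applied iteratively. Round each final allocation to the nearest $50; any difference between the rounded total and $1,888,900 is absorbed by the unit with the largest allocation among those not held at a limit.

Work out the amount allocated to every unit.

Unit 2C: $579,400 | Unit 5A: $873,650 | Unit G1: $197,550 | Unit 3A: $238,300

Combined assessed value = 2,174,830.
Pro-rata shares before constraints: Unit 2C 463,878.88; Unit 5A 699,437.48; Unit G1 158,167.57; Unit 3A 567,416.07.
Held at cap: Unit 3A ($238,300); remaining pool $1,650,600 reallocated over remaining assessed value 1,521,522.
Remaining shares: Unit 2C 579,408.09 → $579,400; Unit 5A 873,632.64 → $873,650; Unit G1 197,559.26 → $197,550.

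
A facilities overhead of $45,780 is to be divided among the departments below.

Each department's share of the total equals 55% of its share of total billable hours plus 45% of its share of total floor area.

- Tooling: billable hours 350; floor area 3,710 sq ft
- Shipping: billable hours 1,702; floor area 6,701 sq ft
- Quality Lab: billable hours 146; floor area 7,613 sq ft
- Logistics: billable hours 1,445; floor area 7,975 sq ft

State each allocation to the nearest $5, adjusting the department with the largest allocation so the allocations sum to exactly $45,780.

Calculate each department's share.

Billable hours total 3,643; floor area total 25,999.
Combined weights (55% billable hours + 45% floor area): Tooling 0.1171; Shipping 0.3729; Quality Lab 0.1538; Logistics 0.3562.
Raw shares: Tooling 5,358.78; Shipping 17,073.28; Quality Lab 7,041.46; Logistics 16,306.48.
At nearest $5: Tooling $5,360; Shipping $17,075; Quality Lab $7,040; Logistics $16,305. Sum = $45,780.
No rounding difference to absorb.

Tooling: $5,360 · Shipping: $17,075 · Quality Lab: $7,040 · Logistics: $16,305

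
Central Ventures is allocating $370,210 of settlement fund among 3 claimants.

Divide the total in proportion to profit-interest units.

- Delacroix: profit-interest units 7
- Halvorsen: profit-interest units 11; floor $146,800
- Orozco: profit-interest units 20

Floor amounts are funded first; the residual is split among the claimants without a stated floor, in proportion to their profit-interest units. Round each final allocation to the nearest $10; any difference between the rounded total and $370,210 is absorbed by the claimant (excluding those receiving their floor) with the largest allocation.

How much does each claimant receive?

Minimums first: Halvorsen $146,800. Residual $223,410.
Residual split over remaining profit-interest units 27: Delacroix 57,921.11 → $57,920; Orozco 165,488.89 → $165,490.

Delacroix: $57,920; Halvorsen: $146,800; Orozco: $165,490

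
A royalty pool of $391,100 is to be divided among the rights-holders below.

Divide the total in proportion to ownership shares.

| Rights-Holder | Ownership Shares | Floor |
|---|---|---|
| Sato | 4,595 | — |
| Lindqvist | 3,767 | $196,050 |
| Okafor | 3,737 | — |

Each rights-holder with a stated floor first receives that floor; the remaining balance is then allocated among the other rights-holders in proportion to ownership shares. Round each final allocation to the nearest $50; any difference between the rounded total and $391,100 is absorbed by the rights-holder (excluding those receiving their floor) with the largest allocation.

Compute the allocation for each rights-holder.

Sato: $107,550 | Lindqvist: $196,050 | Okafor: $87,500

Guaranteed amounts: Lindqvist $196,050. Residual $195,050.
Residual split over remaining ownership shares 8,332: Sato 107,567.78 → $107,550; Okafor 87,482.22 → $87,500.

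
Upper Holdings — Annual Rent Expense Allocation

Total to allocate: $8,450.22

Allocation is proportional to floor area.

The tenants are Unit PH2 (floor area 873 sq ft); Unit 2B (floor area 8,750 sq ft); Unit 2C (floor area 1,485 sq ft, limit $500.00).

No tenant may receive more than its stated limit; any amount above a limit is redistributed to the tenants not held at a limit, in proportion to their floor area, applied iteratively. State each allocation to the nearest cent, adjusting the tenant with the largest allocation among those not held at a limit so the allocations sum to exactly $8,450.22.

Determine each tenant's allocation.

Floor area total: 11,108.
Unconstrained shares: Unit PH2 664.1197; Unit 2B 6,656.4120; Unit 2C 1,129.6882.
Held at cap: Unit 2C ($500.00); balance $7,950.22 reallocated over remaining floor area 9,623.
Shares after redistribution: Unit PH2 721.2451 → $721.25; Unit 2B 7,228.9749 → $7,228.97.

Unit PH2: $721.25 | Unit 2B: $7,228.97 | Unit 2C: $500.00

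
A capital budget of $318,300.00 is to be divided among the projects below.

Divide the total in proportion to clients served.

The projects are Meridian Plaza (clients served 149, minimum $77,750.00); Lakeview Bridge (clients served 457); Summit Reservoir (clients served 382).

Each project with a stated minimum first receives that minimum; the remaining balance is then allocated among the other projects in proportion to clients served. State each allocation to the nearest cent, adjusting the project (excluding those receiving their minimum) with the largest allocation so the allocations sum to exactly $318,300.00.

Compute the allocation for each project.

Meridian Plaza: $77,750.00 · Lakeview Bridge: $131,026.64 · Summit Reservoir: $109,523.36

Guaranteed amounts: Meridian Plaza $77,750.00. Residual $240,550.00.
Residual split over remaining clients served 839: Lakeview Bridge 131,026.6389 → $131,026.64; Summit Reservoir 109,523.3611 → $109,523.36.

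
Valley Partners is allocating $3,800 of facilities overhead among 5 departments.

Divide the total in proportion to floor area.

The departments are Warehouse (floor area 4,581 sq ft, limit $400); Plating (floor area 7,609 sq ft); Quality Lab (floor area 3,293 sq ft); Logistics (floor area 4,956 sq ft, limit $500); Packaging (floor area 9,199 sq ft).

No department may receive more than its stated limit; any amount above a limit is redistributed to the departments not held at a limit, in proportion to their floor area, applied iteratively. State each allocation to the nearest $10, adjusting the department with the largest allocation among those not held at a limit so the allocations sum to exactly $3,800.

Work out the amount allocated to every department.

Warehouse: $400; Plating: $1,100; Quality Lab: $480; Logistics: $500; Packaging: $1,320

Total floor area = 29,638.
Proportional shares (ignoring caps): Warehouse 587.35; Plating 975.58; Quality Lab 422.21; Logistics 635.43; Packaging 1,179.44.
Capped: Warehouse ($400), Logistics ($500); remaining pool $2,900 reallocated over remaining floor area 20,101.
Redistributed shares: Plating 1,097.76 → $1,100; Quality Lab 475.09 → $480; Packaging 1,327.15 → $1,330.
Rounding difference −$10 applied to Packaging → $1,320.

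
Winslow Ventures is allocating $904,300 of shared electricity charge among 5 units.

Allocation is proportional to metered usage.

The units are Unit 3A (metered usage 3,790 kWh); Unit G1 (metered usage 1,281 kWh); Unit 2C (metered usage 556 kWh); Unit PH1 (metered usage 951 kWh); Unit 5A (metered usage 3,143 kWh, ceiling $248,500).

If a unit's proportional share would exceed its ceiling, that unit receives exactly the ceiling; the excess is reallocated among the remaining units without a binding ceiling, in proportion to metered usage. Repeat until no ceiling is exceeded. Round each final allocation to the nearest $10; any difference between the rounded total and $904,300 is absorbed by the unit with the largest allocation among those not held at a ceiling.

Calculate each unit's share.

Total metered usage = 9,721.
Pro-rata shares before constraints: Unit 3A 352,566.30; Unit G1 119,165.55; Unit 2C 51,722.13; Unit PH1 88,467.16; Unit 5A 292,378.86.
Cap binds for Unit 5A ($248,500); balance $655,800 reallocated over remaining metered usage 6,578.
Redistributed shares: Unit 3A 377,847.67 → $377,850; Unit G1 127,710.52 → $127,710; Unit 2C 55,430.95 → $55,430; Unit PH1 94,810.85 → $94,810.

Unit 3A: $377,850 · Unit G1: $127,710 · Unit 2C: $55,430 · Unit PH1: $94,810 · Unit 5A: $248,500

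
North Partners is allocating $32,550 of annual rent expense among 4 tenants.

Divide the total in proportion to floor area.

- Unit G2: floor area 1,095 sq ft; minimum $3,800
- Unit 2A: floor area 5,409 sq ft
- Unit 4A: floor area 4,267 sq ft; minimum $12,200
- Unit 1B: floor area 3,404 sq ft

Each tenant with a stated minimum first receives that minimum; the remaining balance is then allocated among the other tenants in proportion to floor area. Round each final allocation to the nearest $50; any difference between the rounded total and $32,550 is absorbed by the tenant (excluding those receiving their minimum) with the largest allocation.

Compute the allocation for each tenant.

Fund the minimums — Unit G2 $3,800; Unit 4A $12,200. Residual $16,550.
Residual split over remaining floor area 8,813: Unit 2A 10,157.60 → $10,150; Unit 1B 6,392.40 → $6,400.

Unit G2: $3,800 | Unit 2A: $10,150 | Unit 4A: $12,200 | Unit 1B: $6,400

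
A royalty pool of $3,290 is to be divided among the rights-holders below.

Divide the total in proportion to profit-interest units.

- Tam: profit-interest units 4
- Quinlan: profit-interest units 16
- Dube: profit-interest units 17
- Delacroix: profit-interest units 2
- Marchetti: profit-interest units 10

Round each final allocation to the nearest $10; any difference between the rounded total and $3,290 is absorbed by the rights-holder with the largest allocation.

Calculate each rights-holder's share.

Tam: $270 · Quinlan: $1,070 · Dube: $1,150 · Delacroix: $130 · Marchetti: $670

Combined profit-interest units = 49.
Pro-rata amounts: Tam 4/49 × $3,290 = 268.57; Quinlan 16/49 × $3,290 = 1,074.29; Dube 17/49 × $3,290 = 1,141.43; Delacroix 2/49 × $3,290 = 134.29; Marchetti 10/49 × $3,290 = 671.43.
At nearest $10: Tam $270; Quinlan $1,070; Dube $1,140; Delacroix $130; Marchetti $670. Sum = $3,280.
Difference $3,290 − $3,280 = +$10 applied to largest allocation (Dube): Dube becomes $1,150.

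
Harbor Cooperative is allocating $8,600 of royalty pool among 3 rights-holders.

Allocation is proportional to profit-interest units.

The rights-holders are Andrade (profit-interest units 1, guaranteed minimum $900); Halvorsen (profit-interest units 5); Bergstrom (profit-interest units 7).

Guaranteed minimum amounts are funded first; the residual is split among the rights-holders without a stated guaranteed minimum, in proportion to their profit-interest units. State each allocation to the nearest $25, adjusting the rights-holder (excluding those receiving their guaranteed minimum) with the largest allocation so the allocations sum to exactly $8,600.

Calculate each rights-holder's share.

Andrade: $900 | Halvorsen: $3,200 | Bergstrom: $4,500

Fund the minimums — Andrade $900. Remaining pool $7,700.
Remaining pool split over remaining profit-interest units 12: Halvorsen 3,208.33 → $3,200; Bergstrom 4,491.67 → $4,500.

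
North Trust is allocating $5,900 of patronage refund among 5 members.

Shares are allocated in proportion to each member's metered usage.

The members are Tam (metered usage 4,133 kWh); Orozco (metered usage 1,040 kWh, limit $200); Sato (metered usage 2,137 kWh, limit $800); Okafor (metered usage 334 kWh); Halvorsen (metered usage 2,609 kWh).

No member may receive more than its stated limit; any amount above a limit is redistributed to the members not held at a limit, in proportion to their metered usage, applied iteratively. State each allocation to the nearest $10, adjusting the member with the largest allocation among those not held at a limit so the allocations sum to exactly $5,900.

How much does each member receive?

Metered usage total: 10,253.
Unconstrained shares: Tam 2,378.30; Orozco 598.46; Sato 1,229.72; Okafor 192.20; Halvorsen 1,501.33.
Cap binds for Orozco ($200), Sato ($800); remaining pool $4,900 reallocated over remaining metered usage 7,076.
Redistributed shares: Tam 2,862.03 → $2,860; Okafor 231.29 → $230; Halvorsen 1,806.68 → $1,810.

Tam: $2,860; Orozco: $200; Sato: $800; Okafor: $230; Halvorsen: $1,810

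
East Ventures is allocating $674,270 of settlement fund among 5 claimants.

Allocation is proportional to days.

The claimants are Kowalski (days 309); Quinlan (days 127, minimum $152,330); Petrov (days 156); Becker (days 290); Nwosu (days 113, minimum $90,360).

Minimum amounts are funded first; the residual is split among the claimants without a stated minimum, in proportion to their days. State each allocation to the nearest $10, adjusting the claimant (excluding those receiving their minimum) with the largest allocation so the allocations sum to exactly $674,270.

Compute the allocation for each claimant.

Kowalski: $176,640 | Quinlan: $152,330 | Petrov: $89,170 | Becker: $165,770 | Nwosu: $90,360

Fund the minimums — Quinlan $152,330; Nwosu $90,360. Residual $431,580.
Residual split over remaining days 755: Kowalski 176,633.40 → $176,630; Petrov 89,174.15 → $89,170; Becker 165,772.45 → $165,770.
Rounding difference +$10 applied to Kowalski → $176,640.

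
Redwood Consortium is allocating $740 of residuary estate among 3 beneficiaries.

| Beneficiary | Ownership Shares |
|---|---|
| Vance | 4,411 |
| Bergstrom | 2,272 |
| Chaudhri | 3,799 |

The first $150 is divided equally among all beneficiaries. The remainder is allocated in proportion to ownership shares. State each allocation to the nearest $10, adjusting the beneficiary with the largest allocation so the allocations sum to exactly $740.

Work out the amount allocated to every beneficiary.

Equal tier: $150 ÷ 3 = $50 apiece.
Remainder $590 by ownership shares (total 10,482): Vance 248.28 → $250; Bergstrom 127.88 → $130; Chaudhri 213.83 → $210.
Totals: Vance $50 + $250 = $300; Bergstrom $50 + $130 = $180; Chaudhri $50 + $210 = $260.

Vance: $300 | Bergstrom: $180 | Chaudhri: $260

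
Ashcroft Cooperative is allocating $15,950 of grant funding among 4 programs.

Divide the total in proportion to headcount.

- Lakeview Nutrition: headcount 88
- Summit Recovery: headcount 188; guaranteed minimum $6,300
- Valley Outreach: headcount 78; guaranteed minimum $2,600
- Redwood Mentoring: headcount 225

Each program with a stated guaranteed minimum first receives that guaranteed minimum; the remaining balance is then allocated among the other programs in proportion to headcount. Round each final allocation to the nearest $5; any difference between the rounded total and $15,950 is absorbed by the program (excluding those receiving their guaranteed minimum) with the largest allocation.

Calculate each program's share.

Minimums first: Summit Recovery $6,300; Valley Outreach $2,600. Remaining pool $7,050.
Remaining pool split over remaining headcount 313: Lakeview Nutrition 1,982.11 → $1,980; Redwood Mentoring 5,067.89 → $5,070.

Lakeview Nutrition: $1,980; Summit Recovery: $6,300; Valley Outreach: $2,600; Redwood Mentoring: $5,070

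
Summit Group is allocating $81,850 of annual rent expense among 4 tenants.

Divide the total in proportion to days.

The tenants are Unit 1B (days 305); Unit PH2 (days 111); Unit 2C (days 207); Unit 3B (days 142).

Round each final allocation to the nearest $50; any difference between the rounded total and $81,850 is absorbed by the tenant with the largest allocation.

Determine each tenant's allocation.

Days total: 765.
Pro-rata amounts: Unit 1B 305/765 × $81,850 = 32,633.01; Unit PH2 111/765 × $81,850 = 11,876.27; Unit 2C 207/765 × $81,850 = 22,147.65; Unit 3B 142/765 × $81,850 = 15,193.07.
Rounded to nearest $50: Unit 1B $32,650; Unit PH2 $11,900; Unit 2C $22,150; Unit 3B $15,200. Sum = $81,900.
Difference $81,850 − $81,900 = −$50 applied to largest allocation (Unit 1B): Unit 1B becomes $32,600.

Unit 1B: $32,600; Unit PH2: $11,900; Unit 2C: $22,150; Unit 3B: $15,200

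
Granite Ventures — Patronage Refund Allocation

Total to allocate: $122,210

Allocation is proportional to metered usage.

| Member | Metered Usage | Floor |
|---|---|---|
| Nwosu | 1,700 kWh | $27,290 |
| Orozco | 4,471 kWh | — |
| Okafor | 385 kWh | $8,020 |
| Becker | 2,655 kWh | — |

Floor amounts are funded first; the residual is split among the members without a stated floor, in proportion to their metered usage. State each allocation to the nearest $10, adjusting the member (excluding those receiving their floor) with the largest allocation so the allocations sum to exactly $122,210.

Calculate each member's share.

Nwosu: $27,290 · Orozco: $54,520 · Okafor: $8,020 · Becker: $32,380

Guaranteed amounts: Nwosu $27,290; Okafor $8,020. Remaining pool $86,900.
Remaining pool split over remaining metered usage 7,126: Orozco 54,522.86 → $54,520; Becker 32,377.14 → $32,380.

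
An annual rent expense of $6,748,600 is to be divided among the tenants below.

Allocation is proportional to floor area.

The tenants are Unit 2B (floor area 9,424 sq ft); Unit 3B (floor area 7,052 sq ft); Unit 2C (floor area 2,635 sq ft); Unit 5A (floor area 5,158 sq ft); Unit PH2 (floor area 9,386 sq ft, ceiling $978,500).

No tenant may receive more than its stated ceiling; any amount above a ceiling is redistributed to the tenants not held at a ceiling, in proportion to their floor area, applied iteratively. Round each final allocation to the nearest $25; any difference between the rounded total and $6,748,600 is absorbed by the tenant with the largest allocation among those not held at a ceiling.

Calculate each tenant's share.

Unit 2B: $2,240,625; Unit 3B: $1,676,650; Unit 2C: $626,475; Unit 5A: $1,226,350; Unit PH2: $978,500

Floor area total: 33,655.
Proportional shares (ignoring caps): Unit 2B 1,889,728.31; Unit 3B 1,414,087.87; Unit 2C 528,377.98; Unit 5A 1,034,297.39; Unit PH2 1,882,108.44.
Held at cap: Unit PH2 ($978,500); balance $5,770,100 reallocated over remaining floor area 24,269.
Shares after redistribution: Unit 2B 2,240,612.40 → $2,240,600; Unit 3B 1,676,655.21 → $1,676,650; Unit 2C 626,487.02 → $626,475; Unit 5A 1,226,345.37 → $1,226,350.
Rounding difference +$25 applied to Unit 2B → $2,240,625.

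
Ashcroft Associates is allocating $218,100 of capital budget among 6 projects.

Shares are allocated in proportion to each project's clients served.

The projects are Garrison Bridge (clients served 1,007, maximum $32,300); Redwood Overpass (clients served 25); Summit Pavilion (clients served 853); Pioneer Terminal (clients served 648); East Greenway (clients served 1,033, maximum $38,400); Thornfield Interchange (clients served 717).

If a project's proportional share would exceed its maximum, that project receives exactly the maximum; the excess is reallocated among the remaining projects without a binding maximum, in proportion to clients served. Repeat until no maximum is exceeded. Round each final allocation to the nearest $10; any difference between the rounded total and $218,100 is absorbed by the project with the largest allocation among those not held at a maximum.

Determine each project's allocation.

Total clients served = 4,283.
Pro-rata shares before constraints: Garrison Bridge 51,278.71; Redwood Overpass 1,273.06; Summit Pavilion 43,436.68; Pioneer Terminal 32,997.62; East Greenway 52,602.69; Thornfield Interchange 36,511.25.
Cap binds for Garrison Bridge ($32,300), East Greenway ($38,400); balance $147,400 reallocated over remaining clients served 2,243.
Redistributed shares: Redwood Overpass 1,642.89 → $1,640; Summit Pavilion 56,055.37 → $56,060; Pioneer Terminal 42,583.68 → $42,580; Thornfield Interchange 47,118.06 → $47,120.

Garrison Bridge: $32,300 | Redwood Overpass: $1,640 | Summit Pavilion: $56,060 | Pioneer Terminal: $42,580 | East Greenway: $38,400 | Thornfield Interchange: $47,120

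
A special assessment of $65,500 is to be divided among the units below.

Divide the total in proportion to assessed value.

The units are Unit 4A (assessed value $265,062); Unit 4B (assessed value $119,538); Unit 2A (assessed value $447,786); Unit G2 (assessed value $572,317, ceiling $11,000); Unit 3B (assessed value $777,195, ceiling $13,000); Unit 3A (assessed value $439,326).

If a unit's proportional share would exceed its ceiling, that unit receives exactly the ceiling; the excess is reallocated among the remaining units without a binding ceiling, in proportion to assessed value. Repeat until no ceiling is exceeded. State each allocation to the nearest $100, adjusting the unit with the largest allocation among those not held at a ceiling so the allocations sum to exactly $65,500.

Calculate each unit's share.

Unit 4A: $8,600; Unit 4B: $3,900; Unit 2A: $14,700; Unit G2: $11,000; Unit 3B: $13,000; Unit 3A: $14,300

Total assessed value = 2,621,224.
Unconstrained shares: Unit 4A 6,623.46; Unit 4B 2,987.05; Unit 2A 11,189.42; Unit G2 14,301.24; Unit 3B 19,420.80; Unit 3A 10,978.02.
Cap binds for Unit G2 ($11,000), Unit 3B ($13,000); remaining pool $41,500 reallocated over remaining assessed value 1,271,712.
Shares after redistribution: Unit 4A 8,649.81 → $8,600; Unit 4B 3,900.90 → $3,900; Unit 2A 14,612.68 → $14,600; Unit 3A 14,336.60 → $14,300.
Rounding difference +$100 applied to Unit 2A → $14,700.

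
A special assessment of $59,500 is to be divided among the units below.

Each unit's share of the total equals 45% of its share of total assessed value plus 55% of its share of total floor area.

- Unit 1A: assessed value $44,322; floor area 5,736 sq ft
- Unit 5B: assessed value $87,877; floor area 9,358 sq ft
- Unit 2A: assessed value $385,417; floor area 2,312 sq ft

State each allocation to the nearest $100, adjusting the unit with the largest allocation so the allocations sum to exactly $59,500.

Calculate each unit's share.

Unit 1A: $13,100 · Unit 5B: $22,100 · Unit 2A: $24,300

Assessed value total 517,616; floor area total 17,406.
Combined weights (45% assessed value + 55% floor area): Unit 1A 0.2198; Unit 5B 0.3721; Unit 2A 0.4081.
Unrounded shares: Unit 1A 13,076.91; Unit 5B 22,139.63; Unit 2A 24,283.46.
After rounding ($100): Unit 1A $13,100; Unit 5B $22,100; Unit 2A $24,300. Sum = $59,500.
Sum already equals the total — no adjustment.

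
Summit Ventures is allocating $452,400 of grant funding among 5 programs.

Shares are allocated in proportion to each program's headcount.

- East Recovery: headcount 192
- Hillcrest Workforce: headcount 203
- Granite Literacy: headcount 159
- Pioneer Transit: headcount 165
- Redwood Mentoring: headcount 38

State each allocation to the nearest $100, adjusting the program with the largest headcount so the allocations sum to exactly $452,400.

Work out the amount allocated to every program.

Sum of headcount: 757.
Unrounded shares: East Recovery 192/757 × $452,400 = 114,743.46; Hillcrest Workforce 203/757 × $452,400 = 121,317.31; Granite Literacy 159/757 × $452,400 = 95,021.93; Pioneer Transit 165/757 × $452,400 = 98,607.66; Redwood Mentoring 38/757 × $452,400 = 22,709.64.
At nearest $100: East Recovery $114,700; Hillcrest Workforce $121,300; Granite Literacy $95,000; Pioneer Transit $98,600; Redwood Mentoring $22,700. Sum = $452,300.
Difference $452,400 − $452,300 = +$100 applied to largest headcount (Hillcrest Workforce): Hillcrest Workforce becomes $121,400.

East Recovery: $114,700 | Hillcrest Workforce: $121,400 | Granite Literacy: $95,000 | Pioneer Transit: $98,600 | Redwood Mentoring: $22,700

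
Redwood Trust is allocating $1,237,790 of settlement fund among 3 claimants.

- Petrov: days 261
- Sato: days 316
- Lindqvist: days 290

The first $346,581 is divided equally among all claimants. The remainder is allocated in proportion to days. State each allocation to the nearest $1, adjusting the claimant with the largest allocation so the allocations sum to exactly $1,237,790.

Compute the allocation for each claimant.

First tranche $346,581 split equally: $115,527 each.
Remainder $891,209 by days (total 867): Petrov 268,287.83 → $268,288; Sato 324,823.58 → $324,824; Lindqvist 298,097.59 → $298,098.
Rounding difference −$1 on remainder applied to Sato.
Totals: Petrov $115,527 + $268,288 = $383,815; Sato $115,527 + $324,823 = $440,350; Lindqvist $115,527 + $298,098 = $413,625.

Petrov: $383,815 | Sato: $440,350 | Lindqvist: $413,625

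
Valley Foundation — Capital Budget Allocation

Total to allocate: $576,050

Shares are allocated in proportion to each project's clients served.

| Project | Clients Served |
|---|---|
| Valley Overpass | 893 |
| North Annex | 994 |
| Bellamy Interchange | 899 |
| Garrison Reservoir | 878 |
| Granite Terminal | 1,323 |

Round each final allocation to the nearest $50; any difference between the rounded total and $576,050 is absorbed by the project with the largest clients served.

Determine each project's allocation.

Clients served total: 4,987.
Unrounded shares: Valley Overpass 893/4,987 × $576,050 = 103,150.72; North Annex 994/4,987 × $576,050 = 114,817.26; Bellamy Interchange 899/4,987 × $576,050 = 103,843.78; Garrison Reservoir 878/4,987 × $576,050 = 101,418.07; Granite Terminal 1,323/4,987 × $576,050 = 152,820.16.
Rounded to nearest $50: Valley Overpass $103,150; North Annex $114,800; Bellamy Interchange $103,850; Garrison Reservoir $101,400; Granite Terminal $152,800. Sum = $576,000.
Difference $576,050 − $576,000 = +$50 applied to largest clients served (Granite Terminal): Granite Terminal becomes $152,850.

Valley Overpass: $103,150; North Annex: $114,800; Bellamy Interchange: $103,850; Garrison Reservoir: $101,400; Granite Terminal: $152,850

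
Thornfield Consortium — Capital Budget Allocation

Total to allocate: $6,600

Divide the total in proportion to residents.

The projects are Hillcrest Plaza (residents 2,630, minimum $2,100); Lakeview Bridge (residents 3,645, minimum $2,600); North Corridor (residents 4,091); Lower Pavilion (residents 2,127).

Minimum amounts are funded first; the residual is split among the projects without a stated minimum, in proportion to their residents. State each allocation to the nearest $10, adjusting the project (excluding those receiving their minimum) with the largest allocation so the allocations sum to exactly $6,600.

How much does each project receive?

Fund the minimums — Hillcrest Plaza $2,100; Lakeview Bridge $2,600. Balance $1,900.
Balance split over remaining residents 6,218: North Corridor 1,250.06 → $1,250; Lower Pavilion 649.94 → $650.

Hillcrest Plaza: $2,100 · Lakeview Bridge: $2,600 · North Corridor: $1,250 · Lower Pavilion: $650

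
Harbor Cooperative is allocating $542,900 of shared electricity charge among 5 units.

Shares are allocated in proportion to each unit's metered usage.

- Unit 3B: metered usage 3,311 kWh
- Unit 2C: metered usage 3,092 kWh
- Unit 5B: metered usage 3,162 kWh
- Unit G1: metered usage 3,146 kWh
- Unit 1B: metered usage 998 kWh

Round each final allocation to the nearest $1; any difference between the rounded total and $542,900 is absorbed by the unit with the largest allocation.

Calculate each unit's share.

Metered usage total: 13,709.
Proportional shares: Unit 3B 3,311/13,709 × $542,900 = 131,121.30; Unit 2C 3,092/13,709 × $542,900 = 122,448.52; Unit 5B 3,162/13,709 × $542,900 = 125,220.64; Unit G1 3,146/13,709 × $542,900 = 124,587.02; Unit 1B 998/13,709 × $542,900 = 39,522.52.
At nearest $1: Unit 3B $131,121; Unit 2C $122,449; Unit 5B $125,221; Unit G1 $124,587; Unit 1B $39,523. Sum = $542,901.
Difference $542,900 − $542,901 = −$1 applied to largest allocation (Unit 3B): Unit 3B becomes $131,120.

Unit 3B: $131,120 · Unit 2C: $122,449 · Unit 5B: $125,221 · Unit G1: $124,587 · Unit 1B: $39,523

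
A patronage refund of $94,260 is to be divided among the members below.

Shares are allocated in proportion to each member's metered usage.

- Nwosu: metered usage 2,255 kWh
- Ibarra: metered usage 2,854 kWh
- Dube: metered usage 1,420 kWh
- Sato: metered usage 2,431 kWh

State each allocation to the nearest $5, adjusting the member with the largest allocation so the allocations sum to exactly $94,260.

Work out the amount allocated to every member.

Metered usage total: 8,960.
Unrounded shares: Nwosu 2,255/8,960 × $94,260 = 23,722.80; Ibarra 2,854/8,960 × $94,260 = 30,024.33; Dube 1,420/8,960 × $94,260 = 14,938.53; Sato 2,431/8,960 × $94,260 = 25,574.34.
At nearest $5: Nwosu $23,725; Ibarra $30,025; Dube $14,940; Sato $25,575. Sum = $94,265.
Difference $94,260 − $94,265 = −$5 applied to largest allocation (Ibarra): Ibarra becomes $30,020.

Nwosu: $23,725; Ibarra: $30,020; Dube: $14,940; Sato: $25,575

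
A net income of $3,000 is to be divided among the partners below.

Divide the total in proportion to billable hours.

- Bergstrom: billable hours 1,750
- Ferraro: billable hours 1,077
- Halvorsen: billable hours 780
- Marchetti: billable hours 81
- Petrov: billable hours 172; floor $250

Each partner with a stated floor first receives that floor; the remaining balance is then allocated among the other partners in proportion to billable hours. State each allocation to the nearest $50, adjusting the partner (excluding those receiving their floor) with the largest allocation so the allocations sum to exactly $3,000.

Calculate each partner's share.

Guaranteed amounts: Petrov $250. Residual $2,750.
Residual split over remaining billable hours 3,688: Bergstrom 1,304.91 → $1,300; Ferraro 803.08 → $800; Halvorsen 581.62 → $600; Marchetti 60.40 → $50.

Bergstrom: $1,300 · Ferraro: $800 · Halvorsen: $600 · Marchetti: $50 · Petrov: $250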